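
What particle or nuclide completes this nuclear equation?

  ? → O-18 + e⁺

F-18

Conserve mass number: A = 18 + 0, so A = 18.
Conserve atomic number: Z = 8 + 1, so Z = 9.
Z = 9 is fluorine, so the species is F-18.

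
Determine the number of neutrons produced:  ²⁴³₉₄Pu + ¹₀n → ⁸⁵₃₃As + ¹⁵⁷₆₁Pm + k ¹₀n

2

Conserve mass number: 244 = 85 + 157 + k, so k = 244 − 242 = 2.
Check atomic number: 94 = 33 + 61 + 0 = 94. ✓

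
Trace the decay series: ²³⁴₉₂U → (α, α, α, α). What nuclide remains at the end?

Start: (A, Z) = (234, 92).
After α: (230, 90).
After α: (226, 88).
After α: (222, 86).
After α: (218, 84).
Z = 84 is polonium.

Po-218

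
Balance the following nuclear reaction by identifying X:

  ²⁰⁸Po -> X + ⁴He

Pb-204

Conserve mass number: 208 = A + 4, so A = 204.
Conserve atomic number: 84 = Z + 2, so Z = 82.
Z = 82 is lead, so the species is ²⁰⁴Pb.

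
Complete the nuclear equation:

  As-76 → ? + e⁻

Conserve mass number: 76 = A + 0, so A = 76.
Conserve atomic number: 33 = Z − 1, so Z = 34.
Z = 34 is selenium, so the species is Se-76.

Se-76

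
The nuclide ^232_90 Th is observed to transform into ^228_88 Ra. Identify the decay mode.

alpha decay

ΔA = 228 − 232 = -4; ΔZ = 88 − 90 = -2.
A drops by 4 and Z drops by 2 — the signature of alpha emission.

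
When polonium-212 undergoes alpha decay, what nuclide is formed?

Pb-208

Alpha decay: mass number changes by -4, atomic number by -2.
A: 212 − 4 = 208; Z: 84 − 2 = 82.
Z = 82 is lead, so the daughter is lead-208.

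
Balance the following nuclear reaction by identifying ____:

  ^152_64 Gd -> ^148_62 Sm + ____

Conserve mass number: 152 = 148 + A, so A = 4.
Conserve atomic number: 64 = 62 + Z, so Z = 2.
A = 4 and Z = 2 is ^4_2 He — an alpha particle.

alpha particle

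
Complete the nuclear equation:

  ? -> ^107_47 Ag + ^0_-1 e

Pd-107

Conserve mass number: A = 107 + 0, so A = 107.
Conserve atomic number: Z = 47 − 1, so Z = 46.
Z = 46 is palladium, so the species is ^107_46 Pd.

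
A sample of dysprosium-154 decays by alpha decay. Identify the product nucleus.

Gd-150

Alpha decay: mass number changes by -4, atomic number by -2.
A: 154 − 4 = 150; Z: 66 − 2 = 64.
Z = 64 is gadolinium, so the daughter is gadolinium-150.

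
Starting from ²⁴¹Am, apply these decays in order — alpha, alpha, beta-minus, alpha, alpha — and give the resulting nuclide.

Start: (A, Z) = (241, 95).
After α: (237, 93).
After α: (233, 91).
After β⁻: (233, 92).
After α: (229, 90).
After α: (225, 88).
Z = 88 is radium.

Ra-225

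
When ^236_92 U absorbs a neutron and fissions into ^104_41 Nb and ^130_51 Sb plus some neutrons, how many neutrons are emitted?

Conserve mass number: 237 = 104 + 130 + k, so k = 237 − 234 = 3.
Check atomic number: 92 = 41 + 51 + 0 = 92. ✓

3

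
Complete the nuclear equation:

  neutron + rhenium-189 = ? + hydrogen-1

Conserve mass number: 1 + 189 = A + 1, so A = 189.
Conserve atomic number: 0 + 75 = Z + 1, so Z = 74.
Z = 74 is tungsten, so the species is tungsten-189.

W-189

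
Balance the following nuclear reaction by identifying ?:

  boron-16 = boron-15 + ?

neutron

Conserve mass number: 16 = 15 + A, so A = 1.
Conserve atomic number: 5 = 5 + Z, so Z = 0.
A = 1 and Z = 0 is neutron — a neutron.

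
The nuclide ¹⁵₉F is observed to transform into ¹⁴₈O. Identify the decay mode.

ΔA = 14 − 15 = -1; ΔZ = 8 − 9 = -1.
A drops by 1 and Z drops by 1 — a proton was emitted.

proton emission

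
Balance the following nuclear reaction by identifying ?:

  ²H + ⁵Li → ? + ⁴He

He-3

Conserve mass number: 2 + 5 = A + 4, so A = 3.
Conserve atomic number: 1 + 3 = Z + 2, so Z = 2.
Z = 2 is helium, so the species is ³He.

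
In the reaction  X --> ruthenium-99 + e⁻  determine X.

Tc-99

Conserve mass number: A = 99 + 0, so A = 99.
Conserve atomic number: Z = 44 − 1, so Z = 43.
Z = 43 is technetium, so the species is technetium-99.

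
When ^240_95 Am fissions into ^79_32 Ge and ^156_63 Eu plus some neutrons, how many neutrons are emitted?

Conserve mass number: 240 = 79 + 156 + k, so k = 240 − 235 = 5.
Check atomic number: 95 = 32 + 63 + 0 = 95. ✓

5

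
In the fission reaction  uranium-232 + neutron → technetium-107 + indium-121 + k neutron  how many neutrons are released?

Conserve mass number: 233 = 107 + 121 + k, so k = 233 − 228 = 5.
Check atomic number: 92 = 43 + 49 + 0 = 92. ✓

5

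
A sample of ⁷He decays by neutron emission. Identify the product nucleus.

Neutron emission: mass number changes by -1, atomic number by +0.
A: 7 − 1 = 6; Z: 2 = 2.
Z = 2 is helium, so the daughter is ⁶He.

He-6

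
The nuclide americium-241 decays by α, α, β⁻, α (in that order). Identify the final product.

Start: (A, Z) = (241, 95).
After α: (237, 93).
After α: (233, 91).
After β⁻: (233, 92).
After α: (229, 90).
Z = 90 is thorium.

Th-229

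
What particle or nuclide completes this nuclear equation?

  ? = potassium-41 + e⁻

Ar-41

Conserve mass number: A = 41 + 0, so A = 41.
Conserve atomic number: Z = 19 − 1, so Z = 18.
Z = 18 is argon, so the species is argon-41.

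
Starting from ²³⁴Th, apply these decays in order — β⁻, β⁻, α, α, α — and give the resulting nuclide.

Start: (A, Z) = (234, 90).
After β⁻: (234, 91).
After β⁻: (234, 92).
After α: (230, 90).
After α: (226, 88).
After α: (222, 86).
Z = 86 is radon.

Rn-222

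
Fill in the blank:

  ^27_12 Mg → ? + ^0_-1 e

Conserve mass number: 27 = A + 0, so A = 27.
Conserve atomic number: 12 = Z − 1, so Z = 13.
Z = 13 is aluminium, so the species is ^27_13 Al.

Al-27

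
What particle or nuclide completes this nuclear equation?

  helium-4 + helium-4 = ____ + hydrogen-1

Li-7

Conserve mass number: 4 + 4 = A + 1, so A = 7.
Conserve atomic number: 2 + 2 = Z + 1, so Z = 3.
Z = 3 is lithium, so the species is lithium-7.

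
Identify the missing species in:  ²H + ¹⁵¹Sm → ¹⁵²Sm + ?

Conserve mass number: 2 + 151 = 152 + A, so A = 1.
Conserve atomic number: 1 + 62 = 62 + Z, so Z = 1.
A = 1 and Z = 1 is ¹H — a proton.

proton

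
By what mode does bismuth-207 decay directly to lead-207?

ΔA = 207 − 207 = 0; ΔZ = 82 − 83 = -1.
A is unchanged and Z drops by 1 — a proton has become a neutron (β⁺ emission or electron capture).

beta-plus decay or electron capture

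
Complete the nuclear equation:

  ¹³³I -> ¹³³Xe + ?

Conserve mass number: 133 = 133 + A, so A = 0.
Conserve atomic number: 53 = 54 + Z, so Z = -1.
A = 0 and Z = -1 is e⁻ — a beta-minus particle.

beta-minus particle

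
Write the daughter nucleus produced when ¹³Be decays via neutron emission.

Be-12

Neutron emission: mass number changes by -1, atomic number by +0.
A: 13 − 1 = 12; Z: 4 = 4.
Z = 4 is beryllium, so the daughter is ¹²Be.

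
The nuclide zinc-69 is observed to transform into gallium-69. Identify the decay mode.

ΔA = 69 − 69 = 0; ΔZ = 31 − 30 = +1.
A is unchanged and Z rises by 1 — a neutron has become a proton (β⁻ decay).

beta-minus decay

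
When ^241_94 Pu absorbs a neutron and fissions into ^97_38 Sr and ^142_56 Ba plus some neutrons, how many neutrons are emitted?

3

Conserve mass number: 242 = 97 + 142 + k, so k = 242 − 239 = 3.
Check atomic number: 94 = 38 + 56 + 0 = 94. ✓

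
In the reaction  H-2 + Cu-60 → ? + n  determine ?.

Conserve mass number: 2 + 60 = A + 1, so A = 61.
Conserve atomic number: 1 + 29 = Z + 0, so Z = 30.
Z = 30 is zinc, so the species is Zn-61.

Zn-61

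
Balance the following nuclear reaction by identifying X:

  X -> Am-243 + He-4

Conserve mass number: A = 243 + 4, so A = 247.
Conserve atomic number: Z = 95 + 2, so Z = 97.
Z = 97 is berkelium, so the species is Bk-247.

Bk-247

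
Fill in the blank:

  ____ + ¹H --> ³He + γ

Conserve mass number: A + 1 = 3 + 0, so A = 2.
Conserve atomic number: Z + 1 = 2 + 0, so Z = 1.
A = 2 and Z = 1 is ²H — a deuteron.

deuteron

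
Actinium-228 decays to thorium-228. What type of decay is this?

ΔA = 228 − 228 = 0; ΔZ = 90 − 89 = +1.
A is unchanged and Z rises by 1 — a neutron has become a proton (β⁻ decay).

beta-minus decay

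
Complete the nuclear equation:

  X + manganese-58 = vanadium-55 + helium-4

Conserve mass number: A + 58 = 55 + 4, so A = 1.
Conserve atomic number: Z + 25 = 23 + 2, so Z = 0.
A = 1 and Z = 0 is neutron — a neutron.

neutron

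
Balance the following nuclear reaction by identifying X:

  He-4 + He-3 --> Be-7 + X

Conserve mass number: 4 + 3 = 7 + A, so A = 0.
Conserve atomic number: 2 + 2 = 4 + Z, so Z = 0.
A = 0 and Z = 0 is γ — a gamma ray.

gamma ray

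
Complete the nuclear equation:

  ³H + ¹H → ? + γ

He-4

Conserve mass number: 3 + 1 = A + 0, so A = 4.
Conserve atomic number: 1 + 1 = Z + 0, so Z = 2.
A = 4 and Z = 2 is ⁴He — an alpha particle.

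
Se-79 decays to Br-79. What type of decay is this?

beta-minus decay

ΔA = 79 − 79 = 0; ΔZ = 35 − 34 = +1.
A is unchanged and Z rises by 1 — a neutron has become a proton (β⁻ decay).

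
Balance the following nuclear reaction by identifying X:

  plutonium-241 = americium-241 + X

beta-minus particle

Conserve mass number: 241 = 241 + A, so A = 0.
Conserve atomic number: 94 = 95 + Z, so Z = -1.
A = 0 and Z = -1 is e⁻ — a beta-minus particle.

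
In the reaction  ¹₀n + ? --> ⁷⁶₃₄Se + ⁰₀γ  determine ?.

Conserve mass number: 1 + A = 76 + 0, so A = 75.
Conserve atomic number: 0 + Z = 34 + 0, so Z = 34.
Z = 34 is selenium, so the species is ⁷⁵₃₄Se.

Se-75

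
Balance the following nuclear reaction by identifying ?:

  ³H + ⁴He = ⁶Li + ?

Conserve mass number: 3 + 4 = 6 + A, so A = 1.
Conserve atomic number: 1 + 2 = 3 + Z, so Z = 0.
A = 1 and Z = 0 is ¹n — a neutron.

neutron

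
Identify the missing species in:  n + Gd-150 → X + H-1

Conserve mass number: 1 + 150 = A + 1, so A = 150.
Conserve atomic number: 0 + 64 = Z + 1, so Z = 63.
Z = 63 is europium, so the species is Eu-150.

Eu-150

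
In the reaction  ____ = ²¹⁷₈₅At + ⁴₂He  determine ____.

Conserve mass number: A = 217 + 4, so A = 221.
Conserve atomic number: Z = 85 + 2, so Z = 87.
Z = 87 is francium, so the species is ²²¹₈₇Fr.

Fr-221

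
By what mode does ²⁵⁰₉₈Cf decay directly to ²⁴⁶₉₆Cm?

ΔA = 246 − 250 = -4; ΔZ = 96 − 98 = -2.
A drops by 4 and Z drops by 2 — the signature of alpha emission.

alpha decay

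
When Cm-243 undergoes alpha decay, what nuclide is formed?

Alpha decay: mass number changes by -4, atomic number by -2.
A: 243 − 4 = 239; Z: 96 − 2 = 94.
Z = 94 is plutonium, so the daughter is Pu-239.

Pu-239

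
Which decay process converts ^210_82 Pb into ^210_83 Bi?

ΔA = 210 − 210 = 0; ΔZ = 83 − 82 = +1.
A is unchanged and Z rises by 1 — a neutron has become a proton (β⁻ decay).

beta-minus decay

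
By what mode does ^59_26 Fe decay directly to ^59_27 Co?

beta-minus decay

ΔA = 59 − 59 = 0; ΔZ = 27 − 26 = +1.
A is unchanged and Z rises by 1 — a neutron has become a proton (β⁻ decay).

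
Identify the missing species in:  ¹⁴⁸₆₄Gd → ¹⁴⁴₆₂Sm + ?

alpha particle

Conserve mass number: 148 = 144 + A, so A = 4.
Conserve atomic number: 64 = 62 + Z, so Z = 2.
A = 4 and Z = 2 is ⁴₂He — an alpha particle.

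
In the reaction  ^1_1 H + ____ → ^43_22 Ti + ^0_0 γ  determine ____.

Conserve mass number: 1 + A = 43 + 0, so A = 42.
Conserve atomic number: 1 + Z = 22 + 0, so Z = 21.
Z = 21 is scandium, so the species is ^42_21 Sc.

Sc-42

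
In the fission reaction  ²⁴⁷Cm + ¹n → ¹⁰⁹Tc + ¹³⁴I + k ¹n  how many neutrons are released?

Conserve mass number: 248 = 109 + 134 + k, so k = 248 − 243 = 5.
Check atomic number: 96 = 43 + 53 + 0 = 96. ✓

5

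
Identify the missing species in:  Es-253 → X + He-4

Conserve mass number: 253 = A + 4, so A = 249.
Conserve atomic number: 99 = Z + 2, so Z = 97.
Z = 97 is berkelium, so the species is Bk-249.

Bk-249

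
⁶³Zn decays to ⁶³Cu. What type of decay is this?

ΔA = 63 − 63 = 0; ΔZ = 29 − 30 = -1.
A is unchanged and Z drops by 1 — a proton has become a neutron (β⁺ emission or electron capture).

beta-plus decay or electron capture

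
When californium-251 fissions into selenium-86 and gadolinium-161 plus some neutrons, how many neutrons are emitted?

Conserve mass number: 251 = 86 + 161 + k, so k = 251 − 247 = 4.
Check atomic number: 98 = 34 + 64 + 0 = 98. ✓

4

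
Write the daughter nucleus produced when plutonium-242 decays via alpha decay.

U-238

Alpha decay: mass number changes by -4, atomic number by -2.
A: 242 − 4 = 238; Z: 94 − 2 = 92.
Z = 92 is uranium, so the daughter is uranium-238.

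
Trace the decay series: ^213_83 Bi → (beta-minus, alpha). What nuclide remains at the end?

Start: (A, Z) = (213, 83).
After β⁻: (213, 84).
After α: (209, 82).
Z = 82 is lead.

Pb-209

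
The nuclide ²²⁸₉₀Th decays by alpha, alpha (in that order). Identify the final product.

Start: (A, Z) = (228, 90).
After α: (224, 88).
After α: (220, 86).
Z = 86 is radon.

Rn-220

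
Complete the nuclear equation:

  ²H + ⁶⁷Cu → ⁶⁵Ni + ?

Conserve mass number: 2 + 67 = 65 + A, so A = 4.
Conserve atomic number: 1 + 29 = 28 + Z, so Z = 2.
A = 4 and Z = 2 is ⁴He — an alpha particle.

alpha particle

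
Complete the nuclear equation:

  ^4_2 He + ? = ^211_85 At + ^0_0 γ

Conserve mass number: 4 + A = 211 + 0, so A = 207.
Conserve atomic number: 2 + Z = 85 + 0, so Z = 83.
Z = 83 is bismuth, so the species is ^207_83 Bi.

Bi-207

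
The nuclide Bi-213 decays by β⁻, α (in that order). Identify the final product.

Pb-209

Start: (A, Z) = (213, 83).
After β⁻: (213, 84).
After α: (209, 82).
Z = 82 is lead.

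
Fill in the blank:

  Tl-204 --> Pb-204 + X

Conserve mass number: 204 = 204 + A, so A = 0.
Conserve atomic number: 81 = 82 + Z, so Z = -1.
A = 0 and Z = -1 is e⁻ — a beta-minus particle.

beta-minus particle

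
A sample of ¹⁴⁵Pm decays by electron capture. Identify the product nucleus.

Nd-145

Electron capture: mass number changes by +0, atomic number by -1.
A: 145 = 145; Z: 61 − 1 = 60.
Z = 60 is neodymium, so the daughter is ¹⁴⁵Nd.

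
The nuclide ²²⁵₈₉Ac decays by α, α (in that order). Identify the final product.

Start: (A, Z) = (225, 89).
After α: (221, 87).
After α: (217, 85).
Z = 85 is astatine.

At-217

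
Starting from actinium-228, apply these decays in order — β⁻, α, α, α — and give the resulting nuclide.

Start: (A, Z) = (228, 89).
After β⁻: (228, 90).
After α: (224, 88).
After α: (220, 86).
After α: (216, 84).
Z = 84 is polonium.

Po-216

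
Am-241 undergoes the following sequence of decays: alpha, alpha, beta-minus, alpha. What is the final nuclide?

Th-229

Start: (A, Z) = (241, 95).
After α: (237, 93).
After α: (233, 91).
After β⁻: (233, 92).
After α: (229, 90).
Z = 90 is thorium.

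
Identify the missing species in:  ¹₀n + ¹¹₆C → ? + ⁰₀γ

Conserve mass number: 1 + 11 = A + 0, so A = 12.
Conserve atomic number: 0 + 6 = Z + 0, so Z = 6.
Z = 6 is carbon, so the species is ¹²₆C.

C-12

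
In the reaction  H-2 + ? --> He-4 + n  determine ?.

triton

Conserve mass number: 2 + A = 4 + 1, so A = 3.
Conserve atomic number: 1 + Z = 2 + 0, so Z = 1.
A = 3 and Z = 1 is H-3 — a triton.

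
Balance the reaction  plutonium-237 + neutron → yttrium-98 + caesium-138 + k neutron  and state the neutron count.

2

Conserve mass number: 238 = 98 + 138 + k, so k = 238 − 236 = 2.
Check atomic number: 94 = 39 + 55 + 0 = 94. ✓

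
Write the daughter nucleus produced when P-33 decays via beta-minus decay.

S-33

Beta-minus decay: mass number changes by +0, atomic number by +1.
A: 33 = 33; Z: 15 + 1 = 16.
Z = 16 is sulfur, so the daughter is S-33.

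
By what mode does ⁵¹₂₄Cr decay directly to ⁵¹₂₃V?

beta-plus decay or electron capture

ΔA = 51 − 51 = 0; ΔZ = 23 − 24 = -1.
A is unchanged and Z drops by 1 — a proton has become a neutron (β⁺ emission or electron capture).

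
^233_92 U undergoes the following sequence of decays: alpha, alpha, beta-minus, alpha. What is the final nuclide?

Fr-221

Start: (A, Z) = (233, 92).
After α: (229, 90).
After α: (225, 88).
After β⁻: (225, 89).
After α: (221, 87).
Z = 87 is francium.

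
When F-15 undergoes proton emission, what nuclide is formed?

O-14

Proton emission: mass number changes by -1, atomic number by -1.
A: 15 − 1 = 14; Z: 9 − 1 = 8.
Z = 8 is oxygen, so the daughter is O-14.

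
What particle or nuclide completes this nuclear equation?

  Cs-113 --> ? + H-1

Xe-112

Conserve mass number: 113 = A + 1, so A = 112.
Conserve atomic number: 55 = Z + 1, so Z = 54.
Z = 54 is xenon, so the species is Xe-112.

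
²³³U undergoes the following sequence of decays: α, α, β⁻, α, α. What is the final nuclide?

At-217

Start: (A, Z) = (233, 92).
After α: (229, 90).
After α: (225, 88).
After β⁻: (225, 89).
After α: (221, 87).
After α: (217, 85).
Z = 85 is astatine.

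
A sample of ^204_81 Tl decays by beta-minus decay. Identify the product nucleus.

Beta-minus decay: mass number changes by +0, atomic number by +1.
A: 204 = 204; Z: 81 + 1 = 82.
Z = 82 is lead, so the daughter is ^204_82 Pb.

Pb-204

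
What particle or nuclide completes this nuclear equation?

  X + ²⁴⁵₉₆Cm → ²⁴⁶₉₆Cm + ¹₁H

Conserve mass number: A + 245 = 246 + 1, so A = 2.
Conserve atomic number: Z + 96 = 96 + 1, so Z = 1.
A = 2 and Z = 1 is ²₁H — a deuteron.

deuteron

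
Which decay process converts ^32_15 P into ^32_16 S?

ΔA = 32 − 32 = 0; ΔZ = 16 − 15 = +1.
A is unchanged and Z rises by 1 — a neutron has become a proton (β⁻ decay).

beta-minus decay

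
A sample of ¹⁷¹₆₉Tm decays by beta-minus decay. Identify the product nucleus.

Beta-minus decay: mass number changes by +0, atomic number by +1.
A: 171 = 171; Z: 69 + 1 = 70.
Z = 70 is ytterbium, so the daughter is ¹⁷¹₇₀Yb.

Yb-171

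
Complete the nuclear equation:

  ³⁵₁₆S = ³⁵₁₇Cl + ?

Conserve mass number: 35 = 35 + A, so A = 0.
Conserve atomic number: 16 = 17 + Z, so Z = -1.
A = 0 and Z = -1 is ⁰₋₁e — a beta-minus particle.

beta-minus particle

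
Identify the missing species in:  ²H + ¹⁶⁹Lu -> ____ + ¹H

Lu-170

Conserve mass number: 2 + 169 = A + 1, so A = 170.
Conserve atomic number: 1 + 71 = Z + 1, so Z = 71.
Z = 71 is lutetium, so the species is ¹⁷⁰Lu.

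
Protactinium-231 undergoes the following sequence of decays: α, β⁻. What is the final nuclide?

Start: (A, Z) = (231, 91).
After α: (227, 89).
After β⁻: (227, 90).
Z = 90 is thorium.

Th-227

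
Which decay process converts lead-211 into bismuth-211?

beta-minus decay

ΔA = 211 − 211 = 0; ΔZ = 83 − 82 = +1.
A is unchanged and Z rises by 1 — a neutron has become a proton (β⁻ decay).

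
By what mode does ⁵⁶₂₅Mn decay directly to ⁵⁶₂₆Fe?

beta-minus decay

ΔA = 56 − 56 = 0; ΔZ = 26 − 25 = +1.
A is unchanged and Z rises by 1 — a neutron has become a proton (β⁻ decay).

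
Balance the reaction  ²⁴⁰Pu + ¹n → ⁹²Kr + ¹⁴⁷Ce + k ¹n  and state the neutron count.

2

Conserve mass number: 241 = 92 + 147 + k, so k = 241 − 239 = 2.
Check atomic number: 94 = 36 + 58 + 0 = 94. ✓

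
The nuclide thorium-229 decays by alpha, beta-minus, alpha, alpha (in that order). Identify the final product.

At-217

Start: (A, Z) = (229, 90).
After α: (225, 88).
After β⁻: (225, 89).
After α: (221, 87).
After α: (217, 85).
Z = 85 is astatine.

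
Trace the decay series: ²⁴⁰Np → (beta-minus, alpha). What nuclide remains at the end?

U-236

Start: (A, Z) = (240, 93).
After β⁻: (240, 94).
After α: (236, 92).
Z = 92 is uranium.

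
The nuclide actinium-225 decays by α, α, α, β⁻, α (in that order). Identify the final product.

Start: (A, Z) = (225, 89).
After α: (221, 87).
After α: (217, 85).
After α: (213, 83).
After β⁻: (213, 84).
After α: (209, 82).
Z = 82 is lead.

Pb-209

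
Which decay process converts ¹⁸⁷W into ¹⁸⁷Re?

beta-minus decay

ΔA = 187 − 187 = 0; ΔZ = 75 − 74 = +1.
A is unchanged and Z rises by 1 — a neutron has become a proton (β⁻ decay).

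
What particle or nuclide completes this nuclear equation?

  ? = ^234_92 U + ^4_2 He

Pu-238

Conserve mass number: A = 234 + 4, so A = 238.
Conserve atomic number: Z = 92 + 2, so Z = 94.
Z = 94 is plutonium, so the species is ^238_94 Pu.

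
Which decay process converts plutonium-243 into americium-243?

beta-minus decay

ΔA = 243 − 243 = 0; ΔZ = 95 − 94 = +1.
A is unchanged and Z rises by 1 — a neutron has become a proton (β⁻ decay).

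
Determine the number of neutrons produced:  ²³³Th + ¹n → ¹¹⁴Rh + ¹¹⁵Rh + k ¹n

Conserve mass number: 234 = 114 + 115 + k, so k = 234 − 229 = 5.
Check atomic number: 90 = 45 + 45 + 0 = 90. ✓

5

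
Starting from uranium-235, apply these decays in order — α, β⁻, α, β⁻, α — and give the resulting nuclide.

Start: (A, Z) = (235, 92).
After α: (231, 90).
After β⁻: (231, 91).
After α: (227, 89).
After β⁻: (227, 90).
After α: (223, 88).
Z = 88 is radium.

Ra-223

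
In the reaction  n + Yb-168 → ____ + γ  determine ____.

Conserve mass number: 1 + 168 = A + 0, so A = 169.
Conserve atomic number: 0 + 70 = Z + 0, so Z = 70.
Z = 70 is ytterbium, so the species is Yb-169.

Yb-169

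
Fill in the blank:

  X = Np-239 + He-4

Conserve mass number: A = 239 + 4, so A = 243.
Conserve atomic number: Z = 93 + 2, so Z = 95.
Z = 95 is americium, so the species is Am-243.

Am-243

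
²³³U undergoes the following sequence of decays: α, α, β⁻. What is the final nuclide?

Start: (A, Z) = (233, 92).
After α: (229, 90).
After α: (225, 88).
After β⁻: (225, 89).
Z = 89 is actinium.

Ac-225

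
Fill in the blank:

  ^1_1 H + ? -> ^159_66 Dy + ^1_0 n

Conserve mass number: 1 + A = 159 + 1, so A = 159.
Conserve atomic number: 1 + Z = 66 + 0, so Z = 65.
Z = 65 is terbium, so the species is ^159_65 Tb.

Tb-159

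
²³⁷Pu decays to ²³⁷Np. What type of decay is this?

beta-plus decay or electron capture

ΔA = 237 − 237 = 0; ΔZ = 93 − 94 = -1.
A is unchanged and Z drops by 1 — a proton has become a neutron (β⁺ emission or electron capture).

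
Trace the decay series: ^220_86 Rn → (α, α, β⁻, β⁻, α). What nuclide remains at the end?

Pb-208

Start: (A, Z) = (220, 86).
After α: (216, 84).
After α: (212, 82).
After β⁻: (212, 83).
After β⁻: (212, 84).
After α: (208, 82).
Z = 82 is lead.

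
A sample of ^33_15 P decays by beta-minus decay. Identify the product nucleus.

S-33

Beta-minus decay: mass number changes by +0, atomic number by +1.
A: 33 = 33; Z: 15 + 1 = 16.
Z = 16 is sulfur, so the daughter is ^33_16 S.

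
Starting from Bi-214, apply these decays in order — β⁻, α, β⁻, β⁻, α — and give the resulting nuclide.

Pb-206

Start: (A, Z) = (214, 83).
After β⁻: (214, 84).
After α: (210, 82).
After β⁻: (210, 83).
After β⁻: (210, 84).
After α: (206, 82).
Z = 82 is lead.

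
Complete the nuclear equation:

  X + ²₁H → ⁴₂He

deuteron

Conserve mass number: A + 2 = 4, so A = 2.
Conserve atomic number: Z + 1 = 2, so Z = 1.
A = 2 and Z = 1 is ²₁H — a deuteron.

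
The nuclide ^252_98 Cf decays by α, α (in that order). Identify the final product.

Pu-244

Start: (A, Z) = (252, 98).
After α: (248, 96).
After α: (244, 94).
Z = 94 is plutonium.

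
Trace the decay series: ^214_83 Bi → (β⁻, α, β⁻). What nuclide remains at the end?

Bi-210

Start: (A, Z) = (214, 83).
After β⁻: (214, 84).
After α: (210, 82).
After β⁻: (210, 83).
Z = 83 is bismuth.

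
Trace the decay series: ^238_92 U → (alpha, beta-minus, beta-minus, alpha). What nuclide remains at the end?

Start: (A, Z) = (238, 92).
After α: (234, 90).
After β⁻: (234, 91).
After β⁻: (234, 92).
After α: (230, 90).
Z = 90 is thorium.

Th-230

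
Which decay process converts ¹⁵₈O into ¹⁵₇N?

beta-plus decay or electron capture

ΔA = 15 − 15 = 0; ΔZ = 7 − 8 = -1.
A is unchanged and Z drops by 1 — a proton has become a neutron (β⁺ emission or electron capture).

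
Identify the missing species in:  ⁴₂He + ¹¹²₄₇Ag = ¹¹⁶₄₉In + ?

gamma ray

Conserve mass number: 4 + 112 = 116 + A, so A = 0.
Conserve atomic number: 2 + 47 = 49 + Z, so Z = 0.
A = 0 and Z = 0 is ⁰₀γ — a gamma ray.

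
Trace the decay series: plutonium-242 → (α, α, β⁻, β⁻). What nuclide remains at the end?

U-234

Start: (A, Z) = (242, 94).
After α: (238, 92).
After α: (234, 90).
After β⁻: (234, 91).
After β⁻: (234, 92).
Z = 92 is uranium.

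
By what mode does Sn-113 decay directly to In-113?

beta-plus decay or electron capture

ΔA = 113 − 113 = 0; ΔZ = 49 − 50 = -1.
A is unchanged and Z drops by 1 — a proton has become a neutron (β⁺ emission or electron capture).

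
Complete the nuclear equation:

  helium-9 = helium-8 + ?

neutron

Conserve mass number: 9 = 8 + A, so A = 1.
Conserve atomic number: 2 = 2 + Z, so Z = 0.
A = 1 and Z = 0 is neutron — a neutron.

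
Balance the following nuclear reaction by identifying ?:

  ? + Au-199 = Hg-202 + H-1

alpha particle

Conserve mass number: A + 199 = 202 + 1, so A = 4.
Conserve atomic number: Z + 79 = 80 + 1, so Z = 2.
A = 4 and Z = 2 is He-4 — an alpha particle.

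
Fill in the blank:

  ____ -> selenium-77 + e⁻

Conserve mass number: A = 77 + 0, so A = 77.
Conserve atomic number: Z = 34 − 1, so Z = 33.
Z = 33 is arsenic, so the species is arsenic-77.

As-77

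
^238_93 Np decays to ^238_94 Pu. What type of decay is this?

beta-minus decay

ΔA = 238 − 238 = 0; ΔZ = 94 − 93 = +1.
A is unchanged and Z rises by 1 — a neutron has become a proton (β⁻ decay).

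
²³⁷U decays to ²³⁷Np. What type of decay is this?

beta-minus decay

ΔA = 237 − 237 = 0; ΔZ = 93 − 92 = +1.
A is unchanged and Z rises by 1 — a neutron has become a proton (β⁻ decay).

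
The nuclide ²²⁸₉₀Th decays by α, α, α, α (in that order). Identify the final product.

Start: (A, Z) = (228, 90).
After α: (224, 88).
After α: (220, 86).
After α: (216, 84).
After α: (212, 82).
Z = 82 is lead.

Pb-212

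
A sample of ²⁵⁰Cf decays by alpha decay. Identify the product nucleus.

Alpha decay: mass number changes by -4, atomic number by -2.
A: 250 − 4 = 246; Z: 98 − 2 = 96.
Z = 96 is curium, so the daughter is ²⁴⁶Cm.

Cm-246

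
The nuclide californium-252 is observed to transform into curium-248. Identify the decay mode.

ΔA = 248 − 252 = -4; ΔZ = 96 − 98 = -2.
A drops by 4 and Z drops by 2 — the signature of alpha emission.

alpha decay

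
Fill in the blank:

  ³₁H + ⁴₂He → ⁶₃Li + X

neutron

Conserve mass number: 3 + 4 = 6 + A, so A = 1.
Conserve atomic number: 1 + 2 = 3 + Z, so Z = 0.
A = 1 and Z = 0 is ¹₀n — a neutron.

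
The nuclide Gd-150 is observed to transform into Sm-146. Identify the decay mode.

alpha decay

ΔA = 146 − 150 = -4; ΔZ = 62 − 64 = -2.
A drops by 4 and Z drops by 2 — the signature of alpha emission.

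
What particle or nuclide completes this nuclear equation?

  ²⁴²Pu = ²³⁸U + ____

Conserve mass number: 242 = 238 + A, so A = 4.
Conserve atomic number: 94 = 92 + Z, so Z = 2.
A = 4 and Z = 2 is ⁴He — an alpha particle.

alpha particle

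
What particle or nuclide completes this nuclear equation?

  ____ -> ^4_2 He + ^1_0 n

Conserve mass number: A = 4 + 1, so A = 5.
Conserve atomic number: Z = 2 + 0, so Z = 2.
Z = 2 is helium, so the species is ^5_2 He.

He-5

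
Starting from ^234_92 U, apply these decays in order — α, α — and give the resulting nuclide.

Start: (A, Z) = (234, 92).
After α: (230, 90).
After α: (226, 88).
Z = 88 is radium.

Ra-226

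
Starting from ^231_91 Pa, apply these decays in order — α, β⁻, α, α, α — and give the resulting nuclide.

Start: (A, Z) = (231, 91).
After α: (227, 89).
After β⁻: (227, 90).
After α: (223, 88).
After α: (219, 86).
After α: (215, 84).
Z = 84 is polonium.

Po-215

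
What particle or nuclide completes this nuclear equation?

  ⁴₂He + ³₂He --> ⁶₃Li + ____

proton

Conserve mass number: 4 + 3 = 6 + A, so A = 1.
Conserve atomic number: 2 + 2 = 3 + Z, so Z = 1.
A = 1 and Z = 1 is ¹₁H — a proton.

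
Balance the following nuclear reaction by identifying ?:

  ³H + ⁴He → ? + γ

Conserve mass number: 3 + 4 = A + 0, so A = 7.
Conserve atomic number: 1 + 2 = Z + 0, so Z = 3.
Z = 3 is lithium, so the species is ⁷Li.

Li-7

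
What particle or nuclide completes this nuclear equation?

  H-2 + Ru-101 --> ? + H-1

Conserve mass number: 2 + 101 = A + 1, so A = 102.
Conserve atomic number: 1 + 44 = Z + 1, so Z = 44.
Z = 44 is ruthenium, so the species is Ru-102.

Ru-102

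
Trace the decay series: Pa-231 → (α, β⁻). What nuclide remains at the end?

Start: (A, Z) = (231, 91).
After α: (227, 89).
After β⁻: (227, 90).
Z = 90 is thorium.

Th-227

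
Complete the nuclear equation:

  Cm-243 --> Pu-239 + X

alpha particle

Conserve mass number: 243 = 239 + A, so A = 4.
Conserve atomic number: 96 = 94 + Z, so Z = 2.
A = 4 and Z = 2 is He-4 — an alpha particle.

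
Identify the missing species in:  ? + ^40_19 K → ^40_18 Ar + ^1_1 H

neutron

Conserve mass number: A + 40 = 40 + 1, so A = 1.
Conserve atomic number: Z + 19 = 18 + 1, so Z = 0.
A = 1 and Z = 0 is ^1_0 n — a neutron.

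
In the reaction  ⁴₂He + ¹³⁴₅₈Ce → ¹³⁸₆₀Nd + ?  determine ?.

Conserve mass number: 4 + 134 = 138 + A, so A = 0.
Conserve atomic number: 2 + 58 = 60 + Z, so Z = 0.
A = 0 and Z = 0 is ⁰₀γ — a gamma ray.

gamma ray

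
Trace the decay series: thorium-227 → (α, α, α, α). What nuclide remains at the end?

Start: (A, Z) = (227, 90).
After α: (223, 88).
After α: (219, 86).
After α: (215, 84).
After α: (211, 82).
Z = 82 is lead.

Pb-211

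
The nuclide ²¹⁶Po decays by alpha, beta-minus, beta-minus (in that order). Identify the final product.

Po-212

Start: (A, Z) = (216, 84).
After α: (212, 82).
After β⁻: (212, 83).
After β⁻: (212, 84).
Z = 84 is polonium.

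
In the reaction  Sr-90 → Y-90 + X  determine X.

beta-minus particle

Conserve mass number: 90 = 90 + A, so A = 0.
Conserve atomic number: 38 = 39 + Z, so Z = -1.
A = 0 and Z = -1 is e⁻ — a beta-minus particle.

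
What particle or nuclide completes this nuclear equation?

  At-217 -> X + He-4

Bi-213

Conserve mass number: 217 = A + 4, so A = 213.
Conserve atomic number: 85 = Z + 2, so Z = 83.
Z = 83 is bismuth, so the species is Bi-213.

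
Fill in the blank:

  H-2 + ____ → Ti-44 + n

Sc-43

Conserve mass number: 2 + A = 44 + 1, so A = 43.
Conserve atomic number: 1 + Z = 22 + 0, so Z = 21.
Z = 21 is scandium, so the species is Sc-43.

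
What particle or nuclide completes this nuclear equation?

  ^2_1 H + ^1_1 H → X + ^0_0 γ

He-3

Conserve mass number: 2 + 1 = A + 0, so A = 3.
Conserve atomic number: 1 + 1 = Z + 0, so Z = 2.
Z = 2 is helium, so the species is ^3_2 He.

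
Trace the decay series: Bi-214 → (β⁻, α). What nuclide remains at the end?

Pb-210

Start: (A, Z) = (214, 83).
After β⁻: (214, 84).
After α: (210, 82).
Z = 82 is lead.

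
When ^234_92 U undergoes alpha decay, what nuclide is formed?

Alpha decay: mass number changes by -4, atomic number by -2.
A: 234 − 4 = 230; Z: 92 − 2 = 90.
Z = 90 is thorium, so the daughter is ^230_90 Th.

Th-230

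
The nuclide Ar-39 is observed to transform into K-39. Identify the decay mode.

ΔA = 39 − 39 = 0; ΔZ = 19 − 18 = +1.
A is unchanged and Z rises by 1 — a neutron has become a proton (β⁻ decay).

beta-minus decay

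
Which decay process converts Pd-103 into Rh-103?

beta-plus decay or electron capture

ΔA = 103 − 103 = 0; ΔZ = 45 − 46 = -1.
A is unchanged and Z drops by 1 — a proton has become a neutron (β⁺ emission or electron capture).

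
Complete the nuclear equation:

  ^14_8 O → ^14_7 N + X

positron

Conserve mass number: 14 = 14 + A, so A = 0.
Conserve atomic number: 8 = 7 + Z, so Z = 1.
A = 0 and Z = 1 is ^0_1 e — a positron.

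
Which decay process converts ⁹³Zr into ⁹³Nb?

beta-minus decay

ΔA = 93 − 93 = 0; ΔZ = 41 − 40 = +1.
A is unchanged and Z rises by 1 — a neutron has become a proton (β⁻ decay).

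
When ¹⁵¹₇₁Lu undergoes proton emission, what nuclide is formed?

Yb-150

Proton emission: mass number changes by -1, atomic number by -1.
A: 151 − 1 = 150; Z: 71 − 1 = 70.
Z = 70 is ytterbium, so the daughter is ¹⁵⁰₇₀Yb.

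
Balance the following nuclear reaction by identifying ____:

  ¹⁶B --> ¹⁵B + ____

neutron

Conserve mass number: 16 = 15 + A, so A = 1.
Conserve atomic number: 5 = 5 + Z, so Z = 0.
A = 1 and Z = 0 is ¹n — a neutron.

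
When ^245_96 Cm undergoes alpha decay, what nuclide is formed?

Alpha decay: mass number changes by -4, atomic number by -2.
A: 245 − 4 = 241; Z: 96 − 2 = 94.
Z = 94 is plutonium, so the daughter is ^241_94 Pu.

Pu-241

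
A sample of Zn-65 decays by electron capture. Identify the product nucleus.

Electron capture: mass number changes by +0, atomic number by -1.
A: 65 = 65; Z: 30 − 1 = 29.
Z = 29 is copper, so the daughter is Cu-65.

Cu-65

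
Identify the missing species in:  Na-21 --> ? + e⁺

Ne-21

Conserve mass number: 21 = A + 0, so A = 21.
Conserve atomic number: 11 = Z + 1, so Z = 10.
Z = 10 is neon, so the species is Ne-21.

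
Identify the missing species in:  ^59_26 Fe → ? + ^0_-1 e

Co-59

Conserve mass number: 59 = A + 0, so A = 59.
Conserve atomic number: 26 = Z − 1, so Z = 27.
Z = 27 is cobalt, so the species is ^59_27 Co.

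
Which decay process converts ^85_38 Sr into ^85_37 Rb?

beta-plus decay or electron capture

ΔA = 85 − 85 = 0; ΔZ = 37 − 38 = -1.
A is unchanged and Z drops by 1 — a proton has become a neutron (β⁺ emission or electron capture).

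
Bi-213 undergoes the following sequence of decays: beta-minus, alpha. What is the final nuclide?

Start: (A, Z) = (213, 83).
After β⁻: (213, 84).
After α: (209, 82).
Z = 82 is lead.

Pb-209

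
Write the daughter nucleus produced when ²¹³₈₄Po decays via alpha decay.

Pb-209

Alpha decay: mass number changes by -4, atomic number by -2.
A: 213 − 4 = 209; Z: 84 − 2 = 82.
Z = 82 is lead, so the daughter is ²⁰⁹₈₂Pb.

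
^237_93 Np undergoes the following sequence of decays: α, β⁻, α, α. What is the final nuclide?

Ra-225

Start: (A, Z) = (237, 93).
After α: (233, 91).
After β⁻: (233, 92).
After α: (229, 90).
After α: (225, 88).
Z = 88 is radium.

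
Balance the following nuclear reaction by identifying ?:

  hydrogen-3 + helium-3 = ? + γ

Conserve mass number: 3 + 3 = A + 0, so A = 6.
Conserve atomic number: 1 + 2 = Z + 0, so Z = 3.
Z = 3 is lithium, so the species is lithium-6.

Li-6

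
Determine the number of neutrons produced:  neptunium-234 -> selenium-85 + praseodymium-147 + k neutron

2

Conserve mass number: 234 = 85 + 147 + k, so k = 234 − 232 = 2.
Check atomic number: 93 = 34 + 59 + 0 = 93. ✓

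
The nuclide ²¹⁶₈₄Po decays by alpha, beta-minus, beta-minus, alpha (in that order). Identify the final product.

Start: (A, Z) = (216, 84).
After α: (212, 82).
After β⁻: (212, 83).
After β⁻: (212, 84).
After α: (208, 82).
Z = 82 is lead.

Pb-208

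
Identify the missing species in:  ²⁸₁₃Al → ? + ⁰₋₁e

Conserve mass number: 28 = A + 0, so A = 28.
Conserve atomic number: 13 = Z − 1, so Z = 14.
Z = 14 is silicon, so the species is ²⁸₁₄Si.

Si-28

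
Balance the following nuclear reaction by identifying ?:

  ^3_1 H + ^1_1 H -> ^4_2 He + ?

gamma ray

Conserve mass number: 3 + 1 = 4 + A, so A = 0.
Conserve atomic number: 1 + 1 = 2 + Z, so Z = 0.
A = 0 and Z = 0 is ^0_0 γ — a gamma ray.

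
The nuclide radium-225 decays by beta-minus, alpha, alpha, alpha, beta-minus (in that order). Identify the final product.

Po-213

Start: (A, Z) = (225, 88).
After β⁻: (225, 89).
After α: (221, 87).
After α: (217, 85).
After α: (213, 83).
After β⁻: (213, 84).
Z = 84 is polonium.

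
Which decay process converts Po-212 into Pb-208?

alpha decay

ΔA = 208 − 212 = -4; ΔZ = 82 − 84 = -2.
A drops by 4 and Z drops by 2 — the signature of alpha emission.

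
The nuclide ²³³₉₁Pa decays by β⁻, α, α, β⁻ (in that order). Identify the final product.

Start: (A, Z) = (233, 91).
After β⁻: (233, 92).
After α: (229, 90).
After α: (225, 88).
After β⁻: (225, 89).
Z = 89 is actinium.

Ac-225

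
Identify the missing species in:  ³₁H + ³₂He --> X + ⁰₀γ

Conserve mass number: 3 + 3 = A + 0, so A = 6.
Conserve atomic number: 1 + 2 = Z + 0, so Z = 3.
Z = 3 is lithium, so the species is ⁶₃Li.

Li-6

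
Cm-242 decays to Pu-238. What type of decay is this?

alpha decay

ΔA = 238 − 242 = -4; ΔZ = 94 − 96 = -2.
A drops by 4 and Z drops by 2 — the signature of alpha emission.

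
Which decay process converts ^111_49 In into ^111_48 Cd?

beta-plus decay or electron capture

ΔA = 111 − 111 = 0; ΔZ = 48 − 49 = -1.
A is unchanged and Z drops by 1 — a proton has become a neutron (β⁺ emission or electron capture).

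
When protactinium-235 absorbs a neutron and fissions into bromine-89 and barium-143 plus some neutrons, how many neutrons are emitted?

4

Conserve mass number: 236 = 89 + 143 + k, so k = 236 − 232 = 4.
Check atomic number: 91 = 35 + 56 + 0 = 91. ✓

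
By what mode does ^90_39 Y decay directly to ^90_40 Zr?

ΔA = 90 − 90 = 0; ΔZ = 40 − 39 = +1.
A is unchanged and Z rises by 1 — a neutron has become a proton (β⁻ decay).

beta-minus decay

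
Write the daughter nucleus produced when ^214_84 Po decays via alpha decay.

Pb-210

Alpha decay: mass number changes by -4, atomic number by -2.
A: 214 − 4 = 210; Z: 84 − 2 = 82.
Z = 82 is lead, so the daughter is ^210_82 Pb.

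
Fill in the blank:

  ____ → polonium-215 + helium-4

Rn-219

Conserve mass number: A = 215 + 4, so A = 219.
Conserve atomic number: Z = 84 + 2, so Z = 86.
Z = 86 is radon, so the species is radon-219.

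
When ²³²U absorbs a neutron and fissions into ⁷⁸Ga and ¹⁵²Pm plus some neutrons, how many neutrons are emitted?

Conserve mass number: 233 = 78 + 152 + k, so k = 233 − 230 = 3.
Check atomic number: 92 = 31 + 61 + 0 = 92. ✓

3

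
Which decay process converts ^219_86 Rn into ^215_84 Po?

alpha decay

ΔA = 215 − 219 = -4; ΔZ = 84 − 86 = -2.
A drops by 4 and Z drops by 2 — the signature of alpha emission.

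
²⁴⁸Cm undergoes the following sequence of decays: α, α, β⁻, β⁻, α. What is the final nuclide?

Start: (A, Z) = (248, 96).
After α: (244, 94).
After α: (240, 92).
After β⁻: (240, 93).
After β⁻: (240, 94).
After α: (236, 92).
Z = 92 is uranium.

U-236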